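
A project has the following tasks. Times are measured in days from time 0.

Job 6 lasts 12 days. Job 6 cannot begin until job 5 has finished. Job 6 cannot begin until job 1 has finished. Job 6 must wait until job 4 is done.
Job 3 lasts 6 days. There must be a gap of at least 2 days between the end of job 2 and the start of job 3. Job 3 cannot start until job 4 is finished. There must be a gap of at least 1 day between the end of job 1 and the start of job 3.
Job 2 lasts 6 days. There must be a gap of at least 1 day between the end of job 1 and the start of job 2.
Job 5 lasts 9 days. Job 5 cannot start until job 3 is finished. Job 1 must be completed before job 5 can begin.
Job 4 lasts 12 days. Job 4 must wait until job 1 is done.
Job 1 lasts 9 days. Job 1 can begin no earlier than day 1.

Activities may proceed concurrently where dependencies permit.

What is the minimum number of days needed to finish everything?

49

Job 1 waits on its own release at day 1, so it starts at day 1 and finishes at 1 + 9 = day 10.
Job 4 cannot begin until job 1 (finishes day 10). It runs from day 10 to 10 + 12 = day 22.
Job 2 cannot begin until job 1 (finishes day 10, plus 1-day gap → day 11). It runs from day 11 to 11 + 6 = day 17.
Job 3 needs all of job 2 (finishes day 17, plus 2-day gap → day 19); job 4 (finishes day 22); job 1 (finishes day 10, plus 1-day gap → day 11). That puts its earliest start at day 22; it finishes at 22 + 6 = day 28.
Job 5 cannot start until job 3 (finishes day 28); job 1 (finishes day 10). The controlling bound is day 28, so job 5 finishes at 28 + 9 = day 37.
Job 6 has to wait for job 5 (finishes day 37); job 1 (finishes day 10); job 4 (finishes day 22). The latest of these is day 37, so job 6 runs day 37 to 37 + 12 = day 49.
All tasks are finished once the last one completes. Finish times: Job 1 at 10, Job 2 at 17, Job 3 at 28, Job 4 at 22, Job 5 at 37, Job 6 at 49. The latest is day 49.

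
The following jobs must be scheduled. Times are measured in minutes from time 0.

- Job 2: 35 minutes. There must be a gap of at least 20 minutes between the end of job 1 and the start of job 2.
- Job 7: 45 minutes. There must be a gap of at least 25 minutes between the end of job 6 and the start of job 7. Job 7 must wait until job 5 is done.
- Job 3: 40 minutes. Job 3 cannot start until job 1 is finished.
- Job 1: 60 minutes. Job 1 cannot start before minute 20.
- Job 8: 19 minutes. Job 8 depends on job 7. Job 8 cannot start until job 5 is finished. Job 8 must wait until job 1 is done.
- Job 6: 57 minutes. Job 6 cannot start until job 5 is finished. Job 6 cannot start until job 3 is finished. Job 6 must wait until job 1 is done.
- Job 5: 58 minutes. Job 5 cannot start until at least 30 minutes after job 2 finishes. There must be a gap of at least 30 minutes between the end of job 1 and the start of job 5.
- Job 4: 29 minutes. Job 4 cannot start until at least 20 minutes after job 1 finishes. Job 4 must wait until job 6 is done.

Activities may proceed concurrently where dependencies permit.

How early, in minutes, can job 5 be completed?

223

Job 1 cannot begin until its own release at minute 20. It runs from minute 20 to 20 + 60 = minute 80.
After job 1 (finishes minute 80, plus 20-minute gap → minute 100), job 2 can start at minute 100 and finishes at minute 135.
Job 5 needs all of job 2 (finishes minute 135, plus 30-minute gap → minute 165); job 1 (finishes minute 80, plus 30-minute gap → minute 110). That puts its earliest start at minute 165; it finishes at 165 + 58 = minute 223.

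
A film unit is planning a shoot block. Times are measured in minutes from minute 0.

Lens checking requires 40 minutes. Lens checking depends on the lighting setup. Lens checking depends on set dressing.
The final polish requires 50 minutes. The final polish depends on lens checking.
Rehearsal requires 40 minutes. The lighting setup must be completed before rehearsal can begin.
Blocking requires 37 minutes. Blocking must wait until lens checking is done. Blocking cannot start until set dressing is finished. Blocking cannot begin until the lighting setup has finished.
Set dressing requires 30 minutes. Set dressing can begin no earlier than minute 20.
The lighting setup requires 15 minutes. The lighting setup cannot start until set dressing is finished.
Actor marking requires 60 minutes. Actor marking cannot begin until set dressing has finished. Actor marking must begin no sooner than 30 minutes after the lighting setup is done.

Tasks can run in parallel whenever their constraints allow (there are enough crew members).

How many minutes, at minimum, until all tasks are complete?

After its own release at minute 20, set dressing can start at minute 20 and finishes at minute 50.
After set dressing (finishes minute 50), the lighting setup can start at minute 50 and finishes at minute 65.
After the lighting setup (finishes minute 65), rehearsal can start at minute 65 and finishes at minute 105.
Actor marking has to wait for set dressing (finishes minute 50); the lighting setup (finishes minute 65, plus 30-minute gap → minute 95). The latest of these is minute 95, so actor marking runs minute 95 to 95 + 60 = minute 155.
Lens checking cannot start until the lighting setup (finishes minute 65); set dressing (finishes minute 50). The controlling bound is minute 65, so lens checking finishes at 65 + 40 = minute 105.
The final polish waits on lens checking (finishes minute 105), so it starts at minute 105 and finishes at 105 + 50 = minute 155.
Blocking needs all of lens checking (finishes minute 105); set dressing (finishes minute 50); the lighting setup (finishes minute 65). That puts its earliest start at minute 105; it finishes at 105 + 37 = minute 142.
All tasks are finished once the last one completes. Finish times: Set dressing at 50, The lighting setup at 65, Lens checking at 105, Blocking at 142, Actor marking at 155, Rehearsal at 105, The final polish at 155. The latest is minute 155.

155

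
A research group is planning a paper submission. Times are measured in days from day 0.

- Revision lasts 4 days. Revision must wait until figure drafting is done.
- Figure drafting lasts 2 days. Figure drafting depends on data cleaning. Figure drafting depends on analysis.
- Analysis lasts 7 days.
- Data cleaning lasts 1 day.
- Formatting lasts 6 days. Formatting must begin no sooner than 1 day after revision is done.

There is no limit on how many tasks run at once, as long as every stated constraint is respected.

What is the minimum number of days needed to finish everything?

Analysis has no prerequisites, so it starts at day 0 and finishes at day 7.
Nothing blocks data cleaning, so it runs from day 0 to day 1.
For figure drafting: data cleaning (finishes day 1); analysis (finishes day 7). Taking the maximum gives a start of day 7, and it finishes at 7 + 2 = day 9.
Revision cannot begin until figure drafting (finishes day 9). It runs from day 9 to 9 + 4 = day 13.
After revision (finishes day 13, plus 1-day gap → day 14), formatting can start at day 14 and finishes at day 20.
All tasks are finished once the last one completes. Finish times: Data cleaning at 1, Analysis at 7, Figure drafting at 9, Revision at 13, Formatting at 20. The latest is day 20.

20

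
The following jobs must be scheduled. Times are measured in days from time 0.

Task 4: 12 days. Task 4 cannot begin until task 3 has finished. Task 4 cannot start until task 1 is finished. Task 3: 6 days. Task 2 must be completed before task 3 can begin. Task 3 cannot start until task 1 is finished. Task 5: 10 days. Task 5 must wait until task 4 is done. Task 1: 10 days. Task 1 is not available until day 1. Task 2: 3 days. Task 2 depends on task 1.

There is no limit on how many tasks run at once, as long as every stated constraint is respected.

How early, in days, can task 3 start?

14

Task 1 waits on its own release at day 1, so it starts at day 1 and finishes at 1 + 10 = day 11.
After task 1 (finishes day 11), task 2 can start at day 11 and finishes at day 14.
Task 3 waits on task 2 (finishes day 14); task 1 (finishes day 11). The latest of these is day 14, which is the earliest task 3 can start.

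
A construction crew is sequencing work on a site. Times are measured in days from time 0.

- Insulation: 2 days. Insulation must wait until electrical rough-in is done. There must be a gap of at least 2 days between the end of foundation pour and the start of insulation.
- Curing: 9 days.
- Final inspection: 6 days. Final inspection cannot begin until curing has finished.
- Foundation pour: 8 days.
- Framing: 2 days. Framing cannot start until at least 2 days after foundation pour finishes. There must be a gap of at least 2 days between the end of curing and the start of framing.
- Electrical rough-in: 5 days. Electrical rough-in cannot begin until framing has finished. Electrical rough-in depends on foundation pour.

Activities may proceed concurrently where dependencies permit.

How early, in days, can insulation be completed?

Nothing blocks curing, so it runs from day 0 to day 9.
Nothing blocks foundation pour, so it runs from day 0 to day 8.
For framing: foundation pour (finishes day 8, plus 2-day gap → day 10); curing (finishes day 9, plus 2-day gap → day 11). Taking the maximum gives a start of day 11, and it finishes at 11 + 2 = day 13.
Electrical rough-in has to wait for framing (finishes day 13); foundation pour (finishes day 8). The latest of these is day 13, so electrical rough-in runs day 13 to 13 + 5 = day 18.
Insulation needs all of electrical rough-in (finishes day 18); foundation pour (finishes day 8, plus 2-day gap → day 10). That puts its earliest start at day 18; it finishes at 18 + 2 = day 20.

20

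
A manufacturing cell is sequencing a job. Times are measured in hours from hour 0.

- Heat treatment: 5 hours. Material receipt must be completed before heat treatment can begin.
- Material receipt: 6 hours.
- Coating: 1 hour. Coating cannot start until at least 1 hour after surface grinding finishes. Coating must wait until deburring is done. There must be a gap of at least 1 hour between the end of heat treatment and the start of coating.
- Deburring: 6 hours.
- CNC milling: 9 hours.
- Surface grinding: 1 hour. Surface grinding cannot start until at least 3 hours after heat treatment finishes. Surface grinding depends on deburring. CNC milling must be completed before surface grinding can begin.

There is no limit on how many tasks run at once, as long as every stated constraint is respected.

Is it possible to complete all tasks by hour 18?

Yes

CNC milling can start immediately at hour 0; it finishes at hour 9.
Nothing blocks deburring, so it runs from hour 0 to hour 6.
Material receipt can start immediately at hour 0; it finishes at hour 6.
After material receipt (finishes hour 6), heat treatment can start at hour 6 and finishes at hour 11.
Surface grinding has to wait for heat treatment (finishes hour 11, plus 3-hour gap → hour 14); deburring (finishes hour 6); CNC milling (finishes hour 9). The latest of these is hour 14, so surface grinding runs hour 14 to 14 + 1 = hour 15.
Coating cannot start until surface grinding (finishes hour 15, plus 1-hour gap → hour 16); deburring (finishes hour 6); heat treatment (finishes hour 11, plus 1-hour gap → hour 12). The controlling bound is hour 16, so coating finishes at 16 + 1 = hour 17.
Every task is finished by hour 17, which is no later than the deadline of 18, so the schedule is feasible.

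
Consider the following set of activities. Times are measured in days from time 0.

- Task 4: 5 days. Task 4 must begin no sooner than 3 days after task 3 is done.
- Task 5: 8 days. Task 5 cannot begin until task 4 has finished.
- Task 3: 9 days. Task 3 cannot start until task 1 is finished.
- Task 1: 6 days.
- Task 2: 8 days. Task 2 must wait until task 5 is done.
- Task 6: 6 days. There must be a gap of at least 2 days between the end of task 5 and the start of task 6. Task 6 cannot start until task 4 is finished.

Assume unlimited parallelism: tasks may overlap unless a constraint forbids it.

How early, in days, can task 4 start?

18

Nothing blocks task 1, so it runs from day 0 to day 6.
After task 1 (finishes day 6), task 3 can start at day 6 and finishes at day 15.
Task 4 waits on task 3 (finishes day 15, plus 3-day gap → day 18), so the earliest it can start is day 18.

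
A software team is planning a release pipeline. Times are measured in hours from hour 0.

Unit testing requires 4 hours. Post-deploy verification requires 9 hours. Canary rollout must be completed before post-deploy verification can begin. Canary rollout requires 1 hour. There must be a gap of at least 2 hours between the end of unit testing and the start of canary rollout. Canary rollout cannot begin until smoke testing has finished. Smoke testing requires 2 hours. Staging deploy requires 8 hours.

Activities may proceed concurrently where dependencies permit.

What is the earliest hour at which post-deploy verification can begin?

7

Nothing blocks smoke testing, so it runs from hour 0 to hour 2.
Unit testing has no prerequisites, so it starts at hour 0 and finishes at hour 4.
Canary rollout has to wait for unit testing (finishes hour 4, plus 2-hour gap → hour 6); smoke testing (finishes hour 2). The latest of these is hour 6, so canary rollout runs hour 6 to 6 + 1 = hour 7.
Post-deploy verification waits on canary rollout (finishes hour 7), so the earliest it can start is hour 7.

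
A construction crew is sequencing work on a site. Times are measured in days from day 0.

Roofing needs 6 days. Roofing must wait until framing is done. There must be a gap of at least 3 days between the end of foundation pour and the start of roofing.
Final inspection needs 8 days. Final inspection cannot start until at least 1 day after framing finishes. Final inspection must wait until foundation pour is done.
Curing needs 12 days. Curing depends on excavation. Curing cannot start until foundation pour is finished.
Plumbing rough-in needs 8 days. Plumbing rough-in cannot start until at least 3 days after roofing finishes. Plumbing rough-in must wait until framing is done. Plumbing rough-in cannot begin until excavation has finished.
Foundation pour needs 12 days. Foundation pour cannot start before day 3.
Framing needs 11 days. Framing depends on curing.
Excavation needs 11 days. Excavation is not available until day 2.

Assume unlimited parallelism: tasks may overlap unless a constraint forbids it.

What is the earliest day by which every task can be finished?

55

Foundation pour cannot begin until its own release at day 3. It runs from day 3 to 3 + 12 = day 15.
Excavation waits on its own release at day 2, so it starts at day 2 and finishes at 2 + 11 = day 13.
For curing: excavation (finishes day 13); foundation pour (finishes day 15). Taking the maximum gives a start of day 15, and it finishes at 15 + 12 = day 27.
After curing (finishes day 27), framing can start at day 27 and finishes at day 38.
Final inspection has to wait for framing (finishes day 38, plus 1-day gap → day 39); foundation pour (finishes day 15). The latest of these is day 39, so final inspection runs day 39 to 39 + 8 = day 47.
Roofing needs all of framing (finishes day 38); foundation pour (finishes day 15, plus 3-day gap → day 18). That puts its earliest start at day 38; it finishes at 38 + 6 = day 44.
Plumbing rough-in has to wait for roofing (finishes day 44, plus 3-day gap → day 47); framing (finishes day 38); excavation (finishes day 13). The latest of these is day 47, so plumbing rough-in runs day 47 to 47 + 8 = day 55.
All tasks are finished once the last one completes. Finish times: Excavation at 13, Foundation pour at 15, Curing at 27, Framing at 38, Roofing at 44, Plumbing rough-in at 55, Final inspection at 47. The latest is day 55.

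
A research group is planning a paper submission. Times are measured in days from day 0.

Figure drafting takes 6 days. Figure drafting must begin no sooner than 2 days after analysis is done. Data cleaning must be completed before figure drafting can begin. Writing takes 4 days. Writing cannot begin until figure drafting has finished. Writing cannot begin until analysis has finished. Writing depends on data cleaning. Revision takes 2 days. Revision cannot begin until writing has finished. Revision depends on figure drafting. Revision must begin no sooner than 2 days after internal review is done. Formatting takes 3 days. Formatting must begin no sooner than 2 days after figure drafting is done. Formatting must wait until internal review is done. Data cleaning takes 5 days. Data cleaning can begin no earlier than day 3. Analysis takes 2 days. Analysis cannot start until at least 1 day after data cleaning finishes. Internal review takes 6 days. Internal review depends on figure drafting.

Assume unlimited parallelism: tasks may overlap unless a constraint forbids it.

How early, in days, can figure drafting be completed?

Data cleaning cannot begin until its own release at day 3. It runs from day 3 to 3 + 5 = day 8.
After data cleaning (finishes day 8, plus 1-day gap → day 9), analysis can start at day 9 and finishes at day 11.
Figure drafting needs all of analysis (finishes day 11, plus 2-day gap → day 13); data cleaning (finishes day 8). That puts its earliest start at day 13; it finishes at 13 + 6 = day 19.

19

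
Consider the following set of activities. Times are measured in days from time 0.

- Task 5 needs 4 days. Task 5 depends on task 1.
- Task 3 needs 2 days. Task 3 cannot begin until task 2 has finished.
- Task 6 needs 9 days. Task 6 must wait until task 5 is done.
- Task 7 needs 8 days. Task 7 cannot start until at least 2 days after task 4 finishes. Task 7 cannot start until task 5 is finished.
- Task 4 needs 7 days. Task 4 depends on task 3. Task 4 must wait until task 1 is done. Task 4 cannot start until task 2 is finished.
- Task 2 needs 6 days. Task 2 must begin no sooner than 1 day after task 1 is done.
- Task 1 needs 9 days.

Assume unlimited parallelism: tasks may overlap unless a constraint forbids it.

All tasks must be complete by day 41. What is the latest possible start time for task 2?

Nothing follows task 7; the deadline of day 41 is its only limit. It must start by 41 − 8 = day 33.
Since task 7 (must start by day 33, minus 2-day gap → day 31) depends on it, task 4 must finish by day 31. Backing off its 7-day duration gives a latest start of day 24.
Task 3 feeds into task 4 (must start by day 24); so task 3 must finish by day 24 and therefore start by day 22.
Task 2 has several dependents: task 3 (must start by day 22); task 4 (must start by day 24). The earliest of those limits is day 22, so task 2 must start by 22 − 6 = day 16.

16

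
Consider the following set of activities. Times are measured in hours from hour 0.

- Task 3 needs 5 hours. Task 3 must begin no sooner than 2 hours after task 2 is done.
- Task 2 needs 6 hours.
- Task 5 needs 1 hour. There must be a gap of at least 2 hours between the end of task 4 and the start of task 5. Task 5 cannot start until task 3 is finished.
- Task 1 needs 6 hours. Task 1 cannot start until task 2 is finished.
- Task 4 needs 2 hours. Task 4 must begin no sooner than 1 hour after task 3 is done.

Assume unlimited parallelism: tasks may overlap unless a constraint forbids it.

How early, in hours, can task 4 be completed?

Task 2 can start immediately at hour 0; it finishes at hour 6.
Task 3 cannot begin until task 2 (finishes hour 6, plus 2-hour gap → hour 8). It runs from hour 8 to 8 + 5 = hour 13.
After task 3 (finishes hour 13, plus 1-hour gap → hour 14), task 4 can start at hour 14 and finishes at hour 16.

16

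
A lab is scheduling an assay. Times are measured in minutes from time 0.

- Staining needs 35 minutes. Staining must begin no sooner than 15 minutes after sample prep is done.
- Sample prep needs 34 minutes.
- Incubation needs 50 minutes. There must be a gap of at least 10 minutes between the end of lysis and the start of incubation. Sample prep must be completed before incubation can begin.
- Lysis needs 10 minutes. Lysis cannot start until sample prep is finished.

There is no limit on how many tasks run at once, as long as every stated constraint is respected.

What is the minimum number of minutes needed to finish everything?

104

Sample prep has no prerequisites, so it starts at minute 0 and finishes at minute 34.
Staining cannot begin until sample prep (finishes minute 34, plus 15-minute gap → minute 49). It runs from minute 49 to 49 + 35 = minute 84.
After sample prep (finishes minute 34), lysis can start at minute 34 and finishes at minute 44.
Incubation needs all of lysis (finishes minute 44, plus 10-minute gap → minute 54); sample prep (finishes minute 34). That puts its earliest start at minute 54; it finishes at 54 + 50 = minute 104.
All tasks are finished once the last one completes. Finish times: Sample prep at 34, Lysis at 44, Incubation at 104, Staining at 84. The latest is minute 104.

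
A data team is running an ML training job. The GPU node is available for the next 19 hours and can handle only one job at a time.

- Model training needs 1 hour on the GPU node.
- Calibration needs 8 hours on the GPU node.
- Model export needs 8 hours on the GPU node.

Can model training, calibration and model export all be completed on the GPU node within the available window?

Running back to back, the jobs need 1 + 8 + 8 = 17 hours on the GPU node.
Since 17 ≤ 19, they fit within the window.

Yes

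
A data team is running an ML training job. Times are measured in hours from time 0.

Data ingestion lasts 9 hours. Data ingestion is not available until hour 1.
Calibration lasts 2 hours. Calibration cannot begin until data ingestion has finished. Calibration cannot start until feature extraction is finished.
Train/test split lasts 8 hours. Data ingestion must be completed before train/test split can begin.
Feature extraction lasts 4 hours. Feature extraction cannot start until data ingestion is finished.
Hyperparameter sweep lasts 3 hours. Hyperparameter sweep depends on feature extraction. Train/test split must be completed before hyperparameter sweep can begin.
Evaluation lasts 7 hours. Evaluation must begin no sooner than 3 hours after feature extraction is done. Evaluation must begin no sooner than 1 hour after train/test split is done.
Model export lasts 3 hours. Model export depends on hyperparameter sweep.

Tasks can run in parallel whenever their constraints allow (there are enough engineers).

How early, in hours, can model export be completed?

Data ingestion waits on its own release at hour 1, so it starts at hour 1 and finishes at 1 + 9 = hour 10.
Train/test split waits on data ingestion (finishes hour 10), so it starts at hour 10 and finishes at 10 + 8 = hour 18.
Feature extraction waits on data ingestion (finishes hour 10), so it starts at hour 10 and finishes at 10 + 4 = hour 14.
Hyperparameter sweep has to wait for feature extraction (finishes hour 14); train/test split (finishes hour 18). The latest of these is hour 18, so hyperparameter sweep runs hour 18 to 18 + 3 = hour 21.
Model export waits on hyperparameter sweep (finishes hour 21), so it starts at hour 21 and finishes at 21 + 3 = hour 24.

24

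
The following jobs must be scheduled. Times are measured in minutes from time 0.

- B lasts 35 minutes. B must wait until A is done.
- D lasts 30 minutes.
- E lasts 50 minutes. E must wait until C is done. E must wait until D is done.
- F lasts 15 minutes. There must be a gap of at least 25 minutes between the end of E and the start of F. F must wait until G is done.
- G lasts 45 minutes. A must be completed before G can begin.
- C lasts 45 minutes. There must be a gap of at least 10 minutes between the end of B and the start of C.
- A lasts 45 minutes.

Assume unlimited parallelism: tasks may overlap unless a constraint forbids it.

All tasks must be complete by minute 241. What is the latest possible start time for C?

F has no dependents, so it just needs to finish by minute 241. Starting by 241 − 15 = minute 226 achieves that.
E must finish before F (must start by minute 226, minus 25-minute gap → minute 201). With a 50-minute duration, E must start by 201 − 50 = minute 151.
C feeds into E (must start by minute 151); so C must finish by minute 151 and therefore start by minute 106.

106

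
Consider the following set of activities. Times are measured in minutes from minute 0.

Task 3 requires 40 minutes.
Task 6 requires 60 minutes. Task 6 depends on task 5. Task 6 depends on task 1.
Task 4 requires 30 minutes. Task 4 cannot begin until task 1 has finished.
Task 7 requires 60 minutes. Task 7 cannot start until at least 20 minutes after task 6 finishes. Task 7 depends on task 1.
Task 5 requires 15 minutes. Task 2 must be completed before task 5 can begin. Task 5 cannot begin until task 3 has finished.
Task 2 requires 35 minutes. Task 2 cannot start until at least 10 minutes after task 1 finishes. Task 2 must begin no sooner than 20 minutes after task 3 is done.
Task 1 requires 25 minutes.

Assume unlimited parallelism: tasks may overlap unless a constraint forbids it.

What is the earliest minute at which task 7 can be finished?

250

Nothing blocks task 3, so it runs from minute 0 to minute 40.
Nothing blocks task 1, so it runs from minute 0 to minute 25.
Task 2 has to wait for task 1 (finishes minute 25, plus 10-minute gap → minute 35); task 3 (finishes minute 40, plus 20-minute gap → minute 60). The latest of these is minute 60, so task 2 runs minute 60 to 60 + 35 = minute 95.
For task 5: task 2 (finishes minute 95); task 3 (finishes minute 40). Taking the maximum gives a start of minute 95, and it finishes at 95 + 15 = minute 110.
Task 6 needs all of task 5 (finishes minute 110); task 1 (finishes minute 25). That puts its earliest start at minute 110; it finishes at 110 + 60 = minute 170.
Task 7 cannot start until task 6 (finishes minute 170, plus 20-minute gap → minute 190); task 1 (finishes minute 25). The controlling bound is minute 190, so task 7 finishes at 190 + 60 = minute 250.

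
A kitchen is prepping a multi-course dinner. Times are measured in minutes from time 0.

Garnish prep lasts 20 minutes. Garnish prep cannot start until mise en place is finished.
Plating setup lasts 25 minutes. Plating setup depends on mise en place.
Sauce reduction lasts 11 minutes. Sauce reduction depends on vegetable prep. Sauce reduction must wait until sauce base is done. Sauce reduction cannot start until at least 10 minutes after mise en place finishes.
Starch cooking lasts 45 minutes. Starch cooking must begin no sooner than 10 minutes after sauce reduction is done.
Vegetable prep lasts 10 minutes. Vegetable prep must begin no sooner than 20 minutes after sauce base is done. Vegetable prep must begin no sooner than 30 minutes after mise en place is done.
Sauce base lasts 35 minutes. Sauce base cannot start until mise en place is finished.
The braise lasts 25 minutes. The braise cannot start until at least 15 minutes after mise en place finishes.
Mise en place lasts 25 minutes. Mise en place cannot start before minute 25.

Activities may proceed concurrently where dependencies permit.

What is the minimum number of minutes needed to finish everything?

Mise en place cannot begin until its own release at minute 25. It runs from minute 25 to 25 + 25 = minute 50.
Garnish prep cannot begin until mise en place (finishes minute 50). It runs from minute 50 to 50 + 20 = minute 70.
After mise en place (finishes minute 50), plating setup can start at minute 50 and finishes at minute 75.
The braise cannot begin until mise en place (finishes minute 50, plus 15-minute gap → minute 65). It runs from minute 65 to 65 + 25 = minute 90.
After mise en place (finishes minute 50), sauce base can start at minute 50 and finishes at minute 85.
Vegetable prep needs all of sauce base (finishes minute 85, plus 20-minute gap → minute 105); mise en place (finishes minute 50, plus 30-minute gap → minute 80). That puts its earliest start at minute 105; it finishes at 105 + 10 = minute 115.
Sauce reduction has to wait for vegetable prep (finishes minute 115); sauce base (finishes minute 85); mise en place (finishes minute 50, plus 10-minute gap → minute 60). The latest of these is minute 115, so sauce reduction runs minute 115 to 115 + 11 = minute 126.
Starch cooking waits on sauce reduction (finishes minute 126, plus 10-minute gap → minute 136), so it starts at minute 136 and finishes at 136 + 45 = minute 181.
All tasks are finished once the last one completes. Finish times: Mise en place at 50, Sauce base at 85, The braise at 90, Vegetable prep at 115, Sauce reduction at 126, Starch cooking at 181, Plating setup at 75, Garnish prep at 70. The latest is minute 181.

181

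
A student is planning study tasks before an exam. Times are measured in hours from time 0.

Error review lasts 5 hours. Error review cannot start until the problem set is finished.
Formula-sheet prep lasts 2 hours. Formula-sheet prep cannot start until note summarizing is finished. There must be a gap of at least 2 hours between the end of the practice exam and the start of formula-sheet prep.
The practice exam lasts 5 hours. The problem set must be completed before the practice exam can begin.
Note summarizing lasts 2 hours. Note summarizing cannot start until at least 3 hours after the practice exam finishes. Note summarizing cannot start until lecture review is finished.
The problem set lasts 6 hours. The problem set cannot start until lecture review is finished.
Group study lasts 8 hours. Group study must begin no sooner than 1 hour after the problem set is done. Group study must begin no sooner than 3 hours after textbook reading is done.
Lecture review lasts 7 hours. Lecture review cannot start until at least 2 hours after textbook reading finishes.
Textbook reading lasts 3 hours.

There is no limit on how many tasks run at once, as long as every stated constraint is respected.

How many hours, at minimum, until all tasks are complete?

30

Textbook reading can start immediately at hour 0; it finishes at hour 3.
Lecture review cannot begin until textbook reading (finishes hour 3, plus 2-hour gap → hour 5). It runs from hour 5 to 5 + 7 = hour 12.
The problem set waits on lecture review (finishes hour 12), so it starts at hour 12 and finishes at 12 + 6 = hour 18.
Group study has to wait for the problem set (finishes hour 18, plus 1-hour gap → hour 19); textbook reading (finishes hour 3, plus 3-hour gap → hour 6). The latest of these is hour 19, so group study runs hour 19 to 19 + 8 = hour 27.
Error review waits on the problem set (finishes hour 18), so it starts at hour 18 and finishes at 18 + 5 = hour 23.
The practice exam cannot begin until the problem set (finishes hour 18). It runs from hour 18 to 18 + 5 = hour 23.
Note summarizing cannot start until the practice exam (finishes hour 23, plus 3-hour gap → hour 26); lecture review (finishes hour 12). The controlling bound is hour 26, so note summarizing finishes at 26 + 2 = hour 28.
Formula-sheet prep cannot start until note summarizing (finishes hour 28); the practice exam (finishes hour 23, plus 2-hour gap → hour 25). The controlling bound is hour 28, so formula-sheet prep finishes at 28 + 2 = hour 30.
All tasks are finished once the last one completes. Finish times: Textbook reading at 3, Lecture review at 12, The problem set at 18, The practice exam at 23, Error review at 23, Group study at 27, Note summarizing at 28, Formula-sheet prep at 30. The latest is hour 30.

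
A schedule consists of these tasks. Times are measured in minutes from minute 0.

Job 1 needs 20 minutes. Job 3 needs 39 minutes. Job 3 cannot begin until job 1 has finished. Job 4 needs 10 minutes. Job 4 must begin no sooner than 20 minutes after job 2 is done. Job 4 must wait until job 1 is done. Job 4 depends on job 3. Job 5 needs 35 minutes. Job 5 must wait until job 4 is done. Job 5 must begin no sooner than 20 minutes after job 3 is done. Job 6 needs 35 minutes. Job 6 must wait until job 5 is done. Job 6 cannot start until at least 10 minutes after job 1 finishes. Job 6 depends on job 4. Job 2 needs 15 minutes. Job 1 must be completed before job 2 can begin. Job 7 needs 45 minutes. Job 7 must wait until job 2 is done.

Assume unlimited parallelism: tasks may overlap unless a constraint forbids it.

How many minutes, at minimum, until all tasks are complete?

Job 1 can start immediately at minute 0; it finishes at minute 20.
Job 3 waits on job 1 (finishes minute 20), so it starts at minute 20 and finishes at 20 + 39 = minute 59.
Job 2 waits on job 1 (finishes minute 20), so it starts at minute 20 and finishes at 20 + 15 = minute 35.
Job 7 waits on job 2 (finishes minute 35), so it starts at minute 35 and finishes at 35 + 45 = minute 80.
Job 4 cannot start until job 2 (finishes minute 35, plus 20-minute gap → minute 55); job 1 (finishes minute 20); job 3 (finishes minute 59). The controlling bound is minute 59, so job 4 finishes at 59 + 10 = minute 69.
Job 5 needs all of job 4 (finishes minute 69); job 3 (finishes minute 59, plus 20-minute gap → minute 79). That puts its earliest start at minute 79; it finishes at 79 + 35 = minute 114.
Job 6 needs all of job 5 (finishes minute 114); job 1 (finishes minute 20, plus 10-minute gap → minute 30); job 4 (finishes minute 69). That puts its earliest start at minute 114; it finishes at 114 + 35 = minute 149.
All tasks are finished once the last one completes. Finish times: Job 1 at 20, Job 2 at 35, Job 3 at 59, Job 4 at 69, Job 5 at 114, Job 6 at 149, Job 7 at 80. The latest is minute 149.

149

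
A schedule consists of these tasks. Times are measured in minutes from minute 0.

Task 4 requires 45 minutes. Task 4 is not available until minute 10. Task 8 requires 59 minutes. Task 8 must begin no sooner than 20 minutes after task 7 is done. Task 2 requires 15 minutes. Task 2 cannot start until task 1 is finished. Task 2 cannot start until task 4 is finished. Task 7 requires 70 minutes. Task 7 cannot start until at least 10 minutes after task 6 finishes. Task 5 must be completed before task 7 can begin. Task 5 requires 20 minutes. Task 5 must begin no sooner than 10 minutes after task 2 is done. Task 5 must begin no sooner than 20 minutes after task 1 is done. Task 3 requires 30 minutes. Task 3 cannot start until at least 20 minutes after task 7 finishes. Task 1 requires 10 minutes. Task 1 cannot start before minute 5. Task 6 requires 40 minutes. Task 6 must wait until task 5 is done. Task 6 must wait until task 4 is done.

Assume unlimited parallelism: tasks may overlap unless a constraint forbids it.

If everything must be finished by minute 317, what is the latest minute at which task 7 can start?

168

Task 3 must finish by minute 317; it takes 30 minutes, so it must start by 317 − 30 = minute 287.
Task 8 has no dependents, so it just needs to finish by minute 317. Starting by 317 − 59 = minute 258 achieves that.
Task 7 feeds task 3 (must start by minute 287, minus 20-minute gap → minute 267); task 8 (must start by minute 258, minus 20-minute gap → minute 238). Taking the minimum, task 7 must finish by minute 238 and start by 238 − 70 = minute 168.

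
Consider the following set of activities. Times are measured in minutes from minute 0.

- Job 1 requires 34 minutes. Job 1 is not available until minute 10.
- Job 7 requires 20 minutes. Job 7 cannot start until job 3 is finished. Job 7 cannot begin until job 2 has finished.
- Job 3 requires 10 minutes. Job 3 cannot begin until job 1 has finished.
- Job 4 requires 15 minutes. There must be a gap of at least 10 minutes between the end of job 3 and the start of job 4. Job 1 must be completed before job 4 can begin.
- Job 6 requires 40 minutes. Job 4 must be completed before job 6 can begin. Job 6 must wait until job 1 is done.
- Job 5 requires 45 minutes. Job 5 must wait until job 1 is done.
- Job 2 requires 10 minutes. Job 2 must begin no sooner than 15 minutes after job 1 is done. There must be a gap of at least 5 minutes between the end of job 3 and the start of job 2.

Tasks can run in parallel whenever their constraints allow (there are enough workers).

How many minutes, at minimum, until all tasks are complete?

Job 1 cannot begin until its own release at minute 10. It runs from minute 10 to 10 + 34 = minute 44.
Job 5 waits on job 1 (finishes minute 44), so it starts at minute 44 and finishes at 44 + 45 = minute 89.
Job 3 cannot begin until job 1 (finishes minute 44). It runs from minute 44 to 44 + 10 = minute 54.
Job 4 needs all of job 3 (finishes minute 54, plus 10-minute gap → minute 64); job 1 (finishes minute 44). That puts its earliest start at minute 64; it finishes at 64 + 15 = minute 79.
Job 6 needs all of job 4 (finishes minute 79); job 1 (finishes minute 44). That puts its earliest start at minute 79; it finishes at 79 + 40 = minute 119.
Job 2 cannot start until job 1 (finishes minute 44, plus 15-minute gap → minute 59); job 3 (finishes minute 54, plus 5-minute gap → minute 59). The controlling bound is minute 59, so job 2 finishes at 59 + 10 = minute 69.
Job 7 cannot start until job 3 (finishes minute 54); job 2 (finishes minute 69). The controlling bound is minute 69, so job 7 finishes at 69 + 20 = minute 89.
All tasks are finished once the last one completes. Finish times: Job 1 at 44, Job 2 at 69, Job 3 at 54, Job 4 at 79, Job 5 at 89, Job 6 at 119, Job 7 at 89. The latest is minute 119.

119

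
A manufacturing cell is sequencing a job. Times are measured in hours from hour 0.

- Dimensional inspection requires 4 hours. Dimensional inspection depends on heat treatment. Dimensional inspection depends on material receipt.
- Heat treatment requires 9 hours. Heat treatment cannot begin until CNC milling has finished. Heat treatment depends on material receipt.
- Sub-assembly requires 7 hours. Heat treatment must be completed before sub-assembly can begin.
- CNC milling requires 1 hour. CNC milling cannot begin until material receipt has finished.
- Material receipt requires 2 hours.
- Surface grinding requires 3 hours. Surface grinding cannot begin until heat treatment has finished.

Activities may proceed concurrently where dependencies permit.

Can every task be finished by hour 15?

Material receipt can start immediately at hour 0; it finishes at hour 2.
CNC milling waits on material receipt (finishes hour 2), so it starts at hour 2 and finishes at 2 + 1 = hour 3.
Heat treatment needs all of CNC milling (finishes hour 3); material receipt (finishes hour 2). That puts its earliest start at hour 3; it finishes at 3 + 9 = hour 12.
After heat treatment (finishes hour 12), sub-assembly can start at hour 12 and finishes at hour 19.
Dimensional inspection has to wait for heat treatment (finishes hour 12); material receipt (finishes hour 2). The latest of these is hour 12, so dimensional inspection runs hour 12 to 12 + 4 = hour 16.
After heat treatment (finishes hour 12), surface grinding can start at hour 12 and finishes at hour 15.
The earliest everything can be done is hour 19, which is after the deadline of 15, so it is not possible.

No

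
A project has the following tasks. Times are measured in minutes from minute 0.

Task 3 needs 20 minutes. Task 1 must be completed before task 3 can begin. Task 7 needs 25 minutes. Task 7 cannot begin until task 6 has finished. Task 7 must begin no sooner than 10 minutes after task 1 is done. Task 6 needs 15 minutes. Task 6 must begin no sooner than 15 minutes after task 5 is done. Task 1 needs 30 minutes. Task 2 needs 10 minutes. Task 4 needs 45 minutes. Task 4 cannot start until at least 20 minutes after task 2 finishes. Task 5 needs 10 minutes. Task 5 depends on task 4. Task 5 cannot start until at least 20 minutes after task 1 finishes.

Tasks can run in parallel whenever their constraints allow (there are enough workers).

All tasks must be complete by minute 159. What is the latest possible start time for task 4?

Task 7 has no dependents, so it just needs to finish by minute 159. Starting by 159 − 25 = minute 134 achieves that.
Task 6 has to be done before task 7 (must start by minute 134). That means finishing by minute 134, i.e. starting by 134 − 15 = minute 119.
Since task 6 (must start by minute 119, minus 15-minute gap → minute 104) depends on it, task 5 must finish by minute 104. Backing off its 10-minute duration gives a latest start of minute 94.
Since task 5 (must start by minute 94) depends on it, task 4 must finish by minute 94. Backing off its 45-minute duration gives a latest start of minute 49.

49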